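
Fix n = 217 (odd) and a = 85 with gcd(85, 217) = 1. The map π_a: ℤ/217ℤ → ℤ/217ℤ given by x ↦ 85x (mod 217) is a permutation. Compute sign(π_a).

-1

Trace 64: π^k(64) = [64, 15, 190, 92, 8, 29, 78] for k=0..6.
π_85 has 28 disjoint cycles with lengths [10, 10, 10, 10, 10, 10, 10, 10, 10, 10, 10, 10, 10, 10, 10, 10, 10, 10, 10, 10, 10, 1, 1, 1, 1, 1, 1, 1] on {0,…,216}.
n − c = 217 − 28 = 189; sign = (−1)^189 = -1.
The Jacobi symbol (85|217) = -1 (Zolotarev) agrees.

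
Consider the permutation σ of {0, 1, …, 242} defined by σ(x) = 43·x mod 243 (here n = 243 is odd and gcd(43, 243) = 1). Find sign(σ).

+1

Start at x=211: 211 → 82 → 124 → 229 → 127 → 115 → 85 → … (one orbit).
11 cycles of lengths [81, 81, 27, 27, 9, 9, 3, 3, 1, 1, 1].
11 cycles on 243: each ℓ→(−1)^(ℓ−1), product (−1)^232 = +1.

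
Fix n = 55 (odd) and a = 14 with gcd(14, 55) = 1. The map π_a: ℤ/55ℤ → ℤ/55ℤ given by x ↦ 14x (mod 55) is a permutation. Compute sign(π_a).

Start at x=9: 9 → 16 → 4 → 1 → 14 → 31 → 49 → … (one orbit).
The orbit structure of x ↦ 14x mod 55: 9 orbits of sizes [10, 10, 10, 10, 5, 5, 2, 2, 1].
55 − 9 = 46 transpositions; sign(π) = (−1)^46 = +1.
Zolotarev: (14|55) = +1, matching the cycle-count sign.

+1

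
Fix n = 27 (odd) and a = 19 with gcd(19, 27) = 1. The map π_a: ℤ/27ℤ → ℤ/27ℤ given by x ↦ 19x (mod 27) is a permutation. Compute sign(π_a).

Trace 10: π^k(10) = [10, 1, 19] for k=0..2.
15 cycles of lengths [3, 3, 3, 3, 3, 3, 1, 1, 1, 1, 1, 1, 1, 1, 1].
sign(π) = (−1)^{n − #cycles} = (−1)^{27−15} = (−1)^12 = +1.
Check: (19/27) = +1 by Zolotarev.

+1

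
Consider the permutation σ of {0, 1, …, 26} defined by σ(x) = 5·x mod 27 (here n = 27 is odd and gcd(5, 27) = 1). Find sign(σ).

Orbit of 5 under x↦5x: [5, 25, 17, 4, 20, 19, 14]… (length divides ord_27(5)).
π_5 has 4 disjoint cycles with lengths [18, 6, 2, 1] on {0,…,26}.
sign(π) = (−1)^{n − #cycles} = (−1)^{27−4} = (−1)^23 = -1.

-1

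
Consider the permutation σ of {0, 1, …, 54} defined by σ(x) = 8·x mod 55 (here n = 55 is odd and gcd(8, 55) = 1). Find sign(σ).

+1

Trace 4: π^k(4) = [4, 32, 36, 13, 49, 7, 1] for k=0..6.
5 cycles of lengths [20, 20, 10, 4, 1].
With 5 cycles on 55 points, sign = (−1)^{55−5} = +1.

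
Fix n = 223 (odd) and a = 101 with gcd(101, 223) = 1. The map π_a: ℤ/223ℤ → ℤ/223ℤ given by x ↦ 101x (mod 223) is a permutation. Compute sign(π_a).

+1

Orbit of 53 under x↦101x: [53, 1, 101, 166, 41, 127, 116]… (length divides ord_223(101)).
Decompose π into cycles: lengths [111, 111, 1] (3 cycles, including the fixed point 0).
With 3 cycles on 223 points, sign = (−1)^{223−3} = +1.
(101|223)_J = +1 (Zolotarev's lemma cross-check).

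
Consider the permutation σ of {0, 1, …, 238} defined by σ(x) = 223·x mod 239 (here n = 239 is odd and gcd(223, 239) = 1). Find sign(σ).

Orbit of 126 under x↦223x: [126, 135, 230, 144, 86, 58, 28]… (length divides ord_239(223)).
Cycle lengths of π_223 on ℤ/239ℤ: [238, 1]; 2 cycles in total.
239 − 2 = 237 transpositions; sign(π) = (−1)^237 = -1.
Via Zolotarev, sign(π_{223}) = (223|239) = -1.

-1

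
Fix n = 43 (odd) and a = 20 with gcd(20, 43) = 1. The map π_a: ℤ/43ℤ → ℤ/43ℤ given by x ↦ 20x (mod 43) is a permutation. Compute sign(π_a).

Trace 32: π^k(32) = [32, 38, 29, 21, 33, 15, 42] for k=0..6.
2 cycles of lengths [42, 1].
43 − 2 = 41 transpositions; sign(π) = (−1)^41 = -1.
(20|43)_J = -1 (Zolotarev's lemma cross-check).

-1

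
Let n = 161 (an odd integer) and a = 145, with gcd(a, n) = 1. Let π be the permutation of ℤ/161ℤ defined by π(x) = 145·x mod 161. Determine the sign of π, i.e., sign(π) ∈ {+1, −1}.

Start at x=157: 157 → 64 → 103 → 123 → 125 → 93 → 122 → … (one orbit).
Cycle lengths of π_145 on ℤ/161ℤ: [66, 66, 22, 6, 1]; 5 cycles in total.
sign(π) = (−1)^{n − #cycles} = (−1)^{161−5} = (−1)^156 = +1.
Zolotarev: (145|161) = +1, matching the cycle-count sign.

+1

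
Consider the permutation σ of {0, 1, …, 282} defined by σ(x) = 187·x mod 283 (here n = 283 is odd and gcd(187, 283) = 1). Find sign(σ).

-1

Start at x=213: 213 → 211 → 120 → 83 → 239 → 262 → 35 → … (one orbit).
Cycle lengths of π_187 on ℤ/283ℤ: [282, 1]; 2 cycles in total.
2 cycles on 283: each ℓ→(−1)^(ℓ−1), product (−1)^281 = -1.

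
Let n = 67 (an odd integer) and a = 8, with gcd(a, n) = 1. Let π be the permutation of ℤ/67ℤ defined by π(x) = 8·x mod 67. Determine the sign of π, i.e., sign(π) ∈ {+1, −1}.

Trace 9: π^k(9) = [9, 5, 40, 52, 14, 45, 25] for k=0..6.
Cycle type of π: 22×3 + 1; total 4 cycles.
With 4 cycles on 67 points, sign = (−1)^{67−4} = -1.

-1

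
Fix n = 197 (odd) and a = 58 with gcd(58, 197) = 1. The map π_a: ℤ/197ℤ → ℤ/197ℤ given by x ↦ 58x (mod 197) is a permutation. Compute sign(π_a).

Orbit of 75 under x↦58x: [75, 16, 140, 43, 130, 54, 177]… (length divides ord_197(58)).
2 cycles of lengths [196, 1].
sign(π) = (−1)^{n − #cycles} = (−1)^{197−2} = (−1)^195 = -1.
(58|197)_J = -1 (Zolotarev's lemma cross-check).

-1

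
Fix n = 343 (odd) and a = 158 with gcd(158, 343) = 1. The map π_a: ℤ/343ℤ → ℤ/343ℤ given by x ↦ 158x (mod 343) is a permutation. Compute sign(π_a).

Orbit of 228 under x↦158x: [228, 9, 50, 11, 23, 204, 333]… (length divides ord_343(158)).
7 cycles of lengths [147, 147, 21, 21, 3, 3, 1].
Σ(ℓ_i−1) = 343−7 = 336; sign = (−1)^336 = +1.
The Jacobi symbol (158|343) = +1 (Zolotarev) agrees.

+1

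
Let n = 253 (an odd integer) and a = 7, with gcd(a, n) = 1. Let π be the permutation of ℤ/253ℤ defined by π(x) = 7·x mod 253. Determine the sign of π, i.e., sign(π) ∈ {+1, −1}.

Start at x=190: 190 → 65 → 202 → 149 → 31 → 217 → 1 → … (one orbit).
Decompose π into cycles: lengths [110, 110, 22, 10, 1] (5 cycles, including the fixed point 0).
Σ(ℓ_i−1) = 253−5 = 248; sign = (−1)^248 = +1.
Via Zolotarev, sign(π_{7}) = (7|253) = +1.

+1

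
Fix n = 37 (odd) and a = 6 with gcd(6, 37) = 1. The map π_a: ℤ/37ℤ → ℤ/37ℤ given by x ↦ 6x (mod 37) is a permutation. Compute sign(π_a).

-1

Trace 31: π^k(31) = [31, 1, 6, 36] for k=0..3.
π_6 has 10 disjoint cycles with lengths [4, 4, 4, 4, 4, 4, 4, 4, 4, 1] on {0,…,36}.
Σ(ℓ_i−1) = 37−10 = 27; sign = (−1)^27 = -1.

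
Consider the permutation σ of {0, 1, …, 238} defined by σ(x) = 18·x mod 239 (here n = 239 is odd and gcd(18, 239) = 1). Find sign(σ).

Orbit of 161 under x↦18x: [161, 30, 62, 160, 12, 216, 64]… (length divides ord_239(18)).
π_18 has 3 disjoint cycles with lengths [119, 119, 1] on {0,…,238}.
Σ(ℓ_i−1) = 239−3 = 236; sign = (−1)^236 = +1.

+1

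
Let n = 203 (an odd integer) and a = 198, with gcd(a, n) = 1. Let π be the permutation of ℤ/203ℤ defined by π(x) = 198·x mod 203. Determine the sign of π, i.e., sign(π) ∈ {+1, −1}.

+1

Trace 197: π^k(197) = [197, 30, 53, 141, 107, 74, 36] for k=0..6.
15 cycles of lengths [21, 21, 21, 21, 21, 21, 21, 21, 7, 7, 7, 7, 3, 3, 1].
With 15 cycles on 203 points, sign = (−1)^{203−15} = +1.
Zolotarev: (198|203) = +1, matching the cycle-count sign.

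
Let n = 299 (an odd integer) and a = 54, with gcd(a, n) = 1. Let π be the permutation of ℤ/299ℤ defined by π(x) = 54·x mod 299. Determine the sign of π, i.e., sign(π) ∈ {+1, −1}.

Orbit of 256 under x↦54x: [256, 70, 192, 202, 144, 2, 108]… (length divides ord_299(54)).
The orbit structure of x ↦ 54x mod 299: 6 orbits of sizes [132, 132, 12, 11, 11, 1].
sign(π) = (−1)^{n − #cycles} = (−1)^{299−6} = (−1)^293 = -1.
Via Zolotarev, sign(π_{54}) = (54|299) = -1.

-1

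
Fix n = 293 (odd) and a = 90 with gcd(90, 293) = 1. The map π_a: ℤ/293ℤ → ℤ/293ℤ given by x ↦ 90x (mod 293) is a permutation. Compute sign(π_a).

+1

Trace 205: π^k(205) = [205, 284, 69, 57, 149, 225, 33] for k=0..6.
Decompose π into cycles: lengths [73, 73, 73, 73, 1] (5 cycles, including the fixed point 0).
293 − 5 = 288 transpositions; sign(π) = (−1)^288 = +1.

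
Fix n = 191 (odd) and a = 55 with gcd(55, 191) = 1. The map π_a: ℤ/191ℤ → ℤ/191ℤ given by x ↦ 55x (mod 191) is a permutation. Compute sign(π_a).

Trace 160: π^k(160) = [160, 14, 6, 139, 5, 84, 36] for k=0..6.
Decompose π into cycles: lengths [38, 38, 38, 38, 38, 1] (6 cycles, including the fixed point 0).
sign(π) = (−1)^{n − #cycles} = (−1)^{191−6} = (−1)^185 = -1.
Check: (55/191) = -1 by Zolotarev.

-1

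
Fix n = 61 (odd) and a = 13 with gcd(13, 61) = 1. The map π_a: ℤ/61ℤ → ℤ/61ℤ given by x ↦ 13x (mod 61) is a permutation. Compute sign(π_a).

+1

Trace 13: π^k(13) = [13, 47, 1] for k=0..2.
Cycle lengths of π_13 on ℤ/61ℤ: [3, 3, 3, 3, 3, 3, 3, 3, 3, 3, 3, 3, 3, 3, 3, 3, 3, 3, 3, 3, 1]; 21 cycles in total.
21 cycles on 61: each ℓ→(−1)^(ℓ−1), product (−1)^40 = +1.
Check: (13/61) = +1 by Zolotarev.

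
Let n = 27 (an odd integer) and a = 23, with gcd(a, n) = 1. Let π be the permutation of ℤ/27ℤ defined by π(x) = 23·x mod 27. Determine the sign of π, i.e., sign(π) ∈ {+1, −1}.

-1

Start at x=20: 20 → 1 → 23 → 16 → 17 → 13 → 2 → … (one orbit).
Cycle type of π: 18 + 6 + 2 + 1; total 4 cycles.
4 cycles on 27: each ℓ→(−1)^(ℓ−1), product (−1)^23 = -1.
(23|27)_J = -1 (Zolotarev's lemma cross-check).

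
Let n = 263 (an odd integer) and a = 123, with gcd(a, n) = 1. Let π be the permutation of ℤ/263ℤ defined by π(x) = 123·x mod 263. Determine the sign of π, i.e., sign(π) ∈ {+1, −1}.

Trace 43: π^k(43) = [43, 29, 148, 57, 173, 239, 204] for k=0..6.
π_123 has 2 disjoint cycles with lengths [262, 1] on {0,…,262}.
n − c = 263 − 2 = 261; sign = (−1)^261 = -1.
Check: (123/263) = -1 by Zolotarev.

-1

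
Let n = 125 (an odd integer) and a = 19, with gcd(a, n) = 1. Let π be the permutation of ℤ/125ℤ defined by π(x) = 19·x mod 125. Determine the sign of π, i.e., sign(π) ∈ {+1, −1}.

+1

Trace 51: π^k(51) = [51, 94, 36, 59, 121, 49, 56] for k=0..6.
Cycle lengths of π_19 on ℤ/125ℤ: [50, 50, 10, 10, 2, 2, 1]; 7 cycles in total.
7 cycles on 125: each ℓ→(−1)^(ℓ−1), product (−1)^118 = +1.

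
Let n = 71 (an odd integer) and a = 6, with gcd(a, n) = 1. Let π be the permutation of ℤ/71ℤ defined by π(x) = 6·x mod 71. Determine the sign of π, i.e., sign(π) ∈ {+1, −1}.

Trace 5: π^k(5) = [5, 30, 38, 15, 19, 43, 45] for k=0..6.
π_6 has 3 disjoint cycles with lengths [35, 35, 1] on {0,…,70}.
With 3 cycles on 71 points, sign = (−1)^{71−3} = +1.
(6|71)_J = +1 (Zolotarev's lemma cross-check).

+1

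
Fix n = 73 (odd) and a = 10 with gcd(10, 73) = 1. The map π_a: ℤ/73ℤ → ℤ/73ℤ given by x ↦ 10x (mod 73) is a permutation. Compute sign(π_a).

-1

Orbit of 63 under x↦10x: [63, 46, 22, 1, 10, 27, 51]… (length divides ord_73(10)).
10 cycles of lengths [8, 8, 8, 8, 8, 8, 8, 8, 8, 1].
73 − 10 = 63 transpositions; sign(π) = (−1)^63 = -1.
The Jacobi symbol (10|73) = -1 (Zolotarev) agrees.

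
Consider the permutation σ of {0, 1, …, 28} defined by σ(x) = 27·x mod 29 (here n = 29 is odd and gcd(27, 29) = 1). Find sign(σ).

-1

Start at x=19: 19 → 20 → 18 → 22 → 14 → 1 → 27 → … (one orbit).
2 cycles of lengths [28, 1].
sign(π) = (−1)^{n − #cycles} = (−1)^{29−2} = (−1)^27 = -1.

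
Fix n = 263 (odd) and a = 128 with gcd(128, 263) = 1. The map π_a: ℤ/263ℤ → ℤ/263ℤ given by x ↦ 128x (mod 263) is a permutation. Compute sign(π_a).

+1

Orbit of 138 under x↦128x: [138, 43, 244, 198, 96, 190, 124]… (length divides ord_263(128)).
3 cycles of lengths [131, 131, 1].
sign(π) = (−1)^{n − #cycles} = (−1)^{263−3} = (−1)^260 = +1.
The Jacobi symbol (128|263) = +1 (Zolotarev) agrees.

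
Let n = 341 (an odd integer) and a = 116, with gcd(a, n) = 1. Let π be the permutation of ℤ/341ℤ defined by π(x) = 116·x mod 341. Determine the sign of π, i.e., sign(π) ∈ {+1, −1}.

Trace 97: π^k(97) = [97, 340, 225, 184, 202, 244, 1] for k=0..6.
π_116 has 35 disjoint cycles with lengths [10, 10, 10, 10, 10, 10, 10, 10, 10, 10, 10, 10, 10, 10, 10, 10, 10, 10, 10, 10, 10, 10, 10, 10, 10, 10, 10, 10, 10, 10, 10, 10, 10, 10, 1] on {0,…,340}.
Σ(ℓ_i−1) = 341−35 = 306; sign = (−1)^306 = +1.

+1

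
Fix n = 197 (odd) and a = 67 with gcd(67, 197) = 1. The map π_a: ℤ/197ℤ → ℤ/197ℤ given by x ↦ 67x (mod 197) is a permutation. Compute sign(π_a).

Start at x=1: 1 → 67 → 155 → 141 → 188 → 185 → 181 → … (one orbit).
Cycle lengths of π_67 on ℤ/197ℤ: [196, 1]; 2 cycles in total.
With 2 cycles on 197 points, sign = (−1)^{197−2} = -1.
Check: (67/197) = -1 by Zolotarev.

-1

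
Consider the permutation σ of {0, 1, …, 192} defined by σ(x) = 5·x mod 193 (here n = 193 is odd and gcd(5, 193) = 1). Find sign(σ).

-1

Orbit of 138 under x↦5x: [138, 111, 169, 73, 172, 88, 54]… (length divides ord_193(5)).
Cycle type of π: 192 + 1; total 2 cycles.
sign(π) = (−1)^{n − #cycles} = (−1)^{193−2} = (−1)^191 = -1.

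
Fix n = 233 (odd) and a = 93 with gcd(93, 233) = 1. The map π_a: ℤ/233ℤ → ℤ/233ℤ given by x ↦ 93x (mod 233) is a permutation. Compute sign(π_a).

-1

Trace 23: π^k(23) = [23, 42, 178, 11, 91, 75, 218] for k=0..6.
The orbit structure of x ↦ 93x mod 233: 2 orbits of sizes [232, 1].
sign(π) = (−1)^{n − #cycles} = (−1)^{233−2} = (−1)^231 = -1.
The Jacobi symbol (93|233) = -1 (Zolotarev) agrees.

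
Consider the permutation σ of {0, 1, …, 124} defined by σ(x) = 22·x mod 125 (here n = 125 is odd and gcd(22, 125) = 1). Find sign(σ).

Trace 32: π^k(32) = [32, 79, 113, 111, 67, 99, 53] for k=0..6.
The orbit structure of x ↦ 22x mod 125: 4 orbits of sizes [100, 20, 4, 1].
Σ(ℓ_i−1) = 125−4 = 121; sign = (−1)^121 = -1.
(22|125)_J = -1 (Zolotarev's lemma cross-check).

-1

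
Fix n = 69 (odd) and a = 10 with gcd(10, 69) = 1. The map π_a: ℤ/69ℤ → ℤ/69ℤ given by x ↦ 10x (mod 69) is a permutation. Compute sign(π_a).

Start at x=34: 34 → 64 → 19 → 52 → 37 → 25 → 43 → … (one orbit).
π_10 has 6 disjoint cycles with lengths [22, 22, 22, 1, 1, 1] on {0,…,68}.
With 6 cycles on 69 points, sign = (−1)^{69−6} = -1.
(10|69)_J = -1 (Zolotarev's lemma cross-check).

-1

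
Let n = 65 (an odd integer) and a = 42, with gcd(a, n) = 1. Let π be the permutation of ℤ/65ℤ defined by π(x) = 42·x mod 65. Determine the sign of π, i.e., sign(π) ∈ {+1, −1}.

Orbit of 1 under x↦42x: [1, 42, 9, 53, 16, 22, 14]… (length divides ord_65(42)).
Decompose π into cycles: lengths [12, 12, 12, 12, 4, 3, 3, 3, 3, 1] (10 cycles, including the fixed point 0).
Σ(ℓ_i−1) = 65−10 = 55; sign = (−1)^55 = -1.
Zolotarev: (42|65) = -1, matching the cycle-count sign.

-1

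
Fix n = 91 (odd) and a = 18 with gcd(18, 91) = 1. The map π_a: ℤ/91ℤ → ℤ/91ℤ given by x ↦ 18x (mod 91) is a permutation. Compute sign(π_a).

-1

Start at x=25: 25 → 86 → 1 → 18 → 51 → 8 → 53 → … (one orbit).
The orbit structure of x ↦ 18x mod 91: 12 orbits of sizes [12, 12, 12, 12, 12, 12, 4, 4, 4, 3, 3, 1].
12 cycles on 91: each ℓ→(−1)^(ℓ−1), product (−1)^79 = -1.
The Jacobi symbol (18|91) = -1 (Zolotarev) agrees.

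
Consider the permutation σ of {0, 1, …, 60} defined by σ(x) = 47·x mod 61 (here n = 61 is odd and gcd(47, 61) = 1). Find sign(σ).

+1

Start at x=1: 1 → 47 → 13 → 1 (one orbit).
Cycle lengths of π_47 on ℤ/61ℤ: [3, 3, 3, 3, 3, 3, 3, 3, 3, 3, 3, 3, 3, 3, 3, 3, 3, 3, 3, 3, 1]; 21 cycles in total.
Σ(ℓ_i−1) = 61−21 = 40; sign = (−1)^40 = +1.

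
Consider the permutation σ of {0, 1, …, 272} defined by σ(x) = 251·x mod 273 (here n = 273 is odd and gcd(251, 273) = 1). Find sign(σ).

+1

Start at x=211: 211 → 272 → 22 → 62 → 1 → 251 → 211 (one orbit).
π_251 has 53 disjoint cycles with lengths [6, 6, 6, 6, 6, 6, 6, 6, 6, 6, 6, 6, 6, 6, 6, 6, 6, 6, 6, 6, 6, 6, 6, 6, 6, 6, 6, 6, 6, 6, 6, 6, 6, 6, 6, 6, 6, 6, 6, 6, 6, 6, 2, 2, 2, 2, 2, 2, 2, 2, 2, 2, 1] on {0,…,272}.
With 53 cycles on 273 points, sign = (−1)^{273−53} = +1.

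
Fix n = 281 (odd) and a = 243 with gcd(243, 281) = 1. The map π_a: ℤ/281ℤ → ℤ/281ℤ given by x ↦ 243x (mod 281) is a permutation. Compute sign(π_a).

-1

Start at x=249: 249 → 92 → 157 → 216 → 222 → 275 → 228 → … (one orbit).
π_243 has 6 disjoint cycles with lengths [56, 56, 56, 56, 56, 1] on {0,…,280}.
sign(π) = (−1)^{n − #cycles} = (−1)^{281−6} = (−1)^275 = -1.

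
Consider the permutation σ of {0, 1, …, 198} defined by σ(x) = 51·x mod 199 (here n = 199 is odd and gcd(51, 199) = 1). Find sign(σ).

Orbit of 187 under x↦51x: [187, 184, 31, 188, 36, 45, 106]… (length divides ord_199(51)).
The orbit structure of x ↦ 51x mod 199: 3 orbits of sizes [99, 99, 1].
sign(π) = (−1)^{n − #cycles} = (−1)^{199−3} = (−1)^196 = +1.
The Jacobi symbol (51|199) = +1 (Zolotarev) agrees.

+1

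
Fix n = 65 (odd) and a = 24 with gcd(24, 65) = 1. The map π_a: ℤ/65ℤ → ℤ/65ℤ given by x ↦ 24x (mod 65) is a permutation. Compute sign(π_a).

-1

Orbit of 56 under x↦24x: [56, 44, 16, 59, 51, 54, 61]… (length divides ord_65(24)).
Cycle type of π: 12×5 + 2×2 + 1; total 8 cycles.
65 − 8 = 57 transpositions; sign(π) = (−1)^57 = -1.
Via Zolotarev, sign(π_{24}) = (24|65) = -1.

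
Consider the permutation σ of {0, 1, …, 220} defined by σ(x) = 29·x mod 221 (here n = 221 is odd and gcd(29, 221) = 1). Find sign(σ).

Trace 29: π^k(29) = [29, 178, 79, 81, 139, 53, 211] for k=0..6.
The orbit structure of x ↦ 29x mod 221: 10 orbits of sizes [48, 48, 48, 48, 16, 3, 3, 3, 3, 1].
n − c = 221 − 10 = 211; sign = (−1)^211 = -1.
Check: (29/221) = -1 by Zolotarev.

-1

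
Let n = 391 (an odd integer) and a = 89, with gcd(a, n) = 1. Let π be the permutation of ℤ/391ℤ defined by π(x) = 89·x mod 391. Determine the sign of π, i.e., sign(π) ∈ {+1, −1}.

Trace 50: π^k(50) = [50, 149, 358, 191, 186, 132, 18] for k=0..6.
Cycle type of π: 44×8 + 22 + 4×4 + 1; total 14 cycles.
391 − 14 = 377 transpositions; sign(π) = (−1)^377 = -1.
Via Zolotarev, sign(π_{89}) = (89|391) = -1.

-1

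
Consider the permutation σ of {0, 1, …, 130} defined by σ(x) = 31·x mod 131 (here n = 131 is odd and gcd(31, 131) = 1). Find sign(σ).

-1

Orbit of 101 under x↦31x: [101, 118, 121, 83, 84, 115, 28]… (length divides ord_131(31)).
Cycle lengths of π_31 on ℤ/131ℤ: [130, 1]; 2 cycles in total.
With 2 cycles on 131 points, sign = (−1)^{131−2} = -1.
The Jacobi symbol (31|131) = -1 (Zolotarev) agrees.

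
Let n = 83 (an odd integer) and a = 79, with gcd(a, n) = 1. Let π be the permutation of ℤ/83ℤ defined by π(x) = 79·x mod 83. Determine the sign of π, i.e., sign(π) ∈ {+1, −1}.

Orbit of 43 under x↦79x: [43, 77, 24, 70, 52, 41, 2]… (length divides ord_83(79)).
Decompose π into cycles: lengths [82, 1] (2 cycles, including the fixed point 0).
sign(π) = (−1)^{n − #cycles} = (−1)^{83−2} = (−1)^81 = -1.
Check: (79/83) = -1 by Zolotarev.

-1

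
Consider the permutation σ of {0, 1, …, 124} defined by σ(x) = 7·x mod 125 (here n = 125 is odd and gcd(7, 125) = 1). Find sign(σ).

-1

Trace 49: π^k(49) = [49, 93, 26, 57, 24, 43, 51] for k=0..6.
Decompose π into cycles: lengths [20, 20, 20, 20, 20, 4, 4, 4, 4, 4, 4, 1] (12 cycles, including the fixed point 0).
12 cycles on 125: each ℓ→(−1)^(ℓ−1), product (−1)^113 = -1.
Via Zolotarev, sign(π_{7}) = (7|125) = -1.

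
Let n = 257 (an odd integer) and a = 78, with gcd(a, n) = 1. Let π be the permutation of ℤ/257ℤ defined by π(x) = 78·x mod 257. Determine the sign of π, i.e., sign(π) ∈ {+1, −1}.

-1

Trace 70: π^k(70) = [70, 63, 31, 105, 223, 175, 29] for k=0..6.
Decompose π into cycles: lengths [256, 1] (2 cycles, including the fixed point 0).
With 2 cycles on 257 points, sign = (−1)^{257−2} = -1.
The Jacobi symbol (78|257) = -1 (Zolotarev) agrees.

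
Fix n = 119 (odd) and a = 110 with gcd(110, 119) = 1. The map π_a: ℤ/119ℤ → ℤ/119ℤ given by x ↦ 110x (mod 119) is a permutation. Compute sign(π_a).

Start at x=76: 76 → 30 → 87 → 50 → 26 → 4 → 83 → … (one orbit).
Cycle type of π: 24×4 + 8×2 + 6 + 1; total 8 cycles.
8 cycles on 119: each ℓ→(−1)^(ℓ−1), product (−1)^111 = -1.
(110|119)_J = -1 (Zolotarev's lemma cross-check).

-1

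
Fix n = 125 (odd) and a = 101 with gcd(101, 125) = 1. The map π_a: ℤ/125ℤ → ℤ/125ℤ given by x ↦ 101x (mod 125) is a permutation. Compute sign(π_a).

+1

Orbit of 76 under x↦101x: [76, 51, 26, 1, 101]… (length divides ord_125(101)).
45 cycles of lengths [5, 5, 5, 5, 5, 5, 5, 5, 5, 5, 5, 5, 5, 5, 5, 5, 5, 5, 5, 5, 1, 1, 1, 1, 1, 1, 1, 1, 1, 1, 1, 1, 1, 1, 1, 1, 1, 1, 1, 1, 1, 1, 1, 1, 1].
n − c = 125 − 45 = 80; sign = (−1)^80 = +1.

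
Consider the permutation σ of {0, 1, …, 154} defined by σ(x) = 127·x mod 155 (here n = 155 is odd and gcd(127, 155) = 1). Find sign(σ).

+1

Orbit of 49 under x↦127x: [49, 23, 131, 52, 94, 3, 71]… (length divides ord_155(127)).
Cycle type of π: 60×2 + 30 + 4 + 1; total 5 cycles.
5 cycles on 155: each ℓ→(−1)^(ℓ−1), product (−1)^150 = +1.
Zolotarev: (127|155) = +1, matching the cycle-count sign.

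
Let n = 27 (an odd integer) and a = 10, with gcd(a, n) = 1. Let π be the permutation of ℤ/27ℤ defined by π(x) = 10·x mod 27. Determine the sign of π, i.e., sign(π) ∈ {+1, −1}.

+1

Trace 19: π^k(19) = [19, 1, 10] for k=0..2.
The orbit structure of x ↦ 10x mod 27: 15 orbits of sizes [3, 3, 3, 3, 3, 3, 1, 1, 1, 1, 1, 1, 1, 1, 1].
sign(π) = (−1)^{n − #cycles} = (−1)^{27−15} = (−1)^12 = +1.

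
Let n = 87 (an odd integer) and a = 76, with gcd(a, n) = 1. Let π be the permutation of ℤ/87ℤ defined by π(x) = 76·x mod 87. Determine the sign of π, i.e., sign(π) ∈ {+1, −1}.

Trace 22: π^k(22) = [22, 19, 52, 37, 28, 40, 82] for k=0..6.
Decompose π into cycles: lengths [28, 28, 28, 1, 1, 1] (6 cycles, including the fixed point 0).
87 − 6 = 81 transpositions; sign(π) = (−1)^81 = -1.

-1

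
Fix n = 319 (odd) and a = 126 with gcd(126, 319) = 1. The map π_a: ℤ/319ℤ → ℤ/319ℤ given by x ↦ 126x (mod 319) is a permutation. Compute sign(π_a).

-1

Orbit of 306 under x↦126x: [306, 276, 5, 311, 268, 273, 265]… (length divides ord_319(126)).
π_126 has 6 disjoint cycles with lengths [140, 140, 28, 5, 5, 1] on {0,…,318}.
n − c = 319 − 6 = 313; sign = (−1)^313 = -1.
Check: (126/319) = -1 by Zolotarev.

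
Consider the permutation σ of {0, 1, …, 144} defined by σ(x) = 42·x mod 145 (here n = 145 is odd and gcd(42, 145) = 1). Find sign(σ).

-1

Orbit of 33 under x↦42x: [33, 81, 67, 59, 13, 111, 22]… (length divides ord_145(42)).
π_42 has 8 disjoint cycles with lengths [28, 28, 28, 28, 14, 14, 4, 1] on {0,…,144}.
n − c = 145 − 8 = 137; sign = (−1)^137 = -1.
Via Zolotarev, sign(π_{42}) = (42|145) = -1.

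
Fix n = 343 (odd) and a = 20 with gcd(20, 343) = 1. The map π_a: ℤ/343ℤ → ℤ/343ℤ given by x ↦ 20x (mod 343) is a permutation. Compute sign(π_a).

Orbit of 20 under x↦20x: [20, 57, 111, 162, 153, 316, 146]… (length divides ord_343(20)).
The orbit structure of x ↦ 20x mod 343: 10 orbits of sizes [98, 98, 98, 14, 14, 14, 2, 2, 2, 1].
With 10 cycles on 343 points, sign = (−1)^{343−10} = -1.
(20|343)_J = -1 (Zolotarev's lemma cross-check).

-1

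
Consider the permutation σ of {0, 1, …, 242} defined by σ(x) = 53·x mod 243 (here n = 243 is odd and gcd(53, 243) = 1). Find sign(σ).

-1

Start at x=188: 188 → 1 → 53 → 136 → 161 → 28 → 26 → … (one orbit).
Cycle type of π: 18×9 + 6×9 + 2×13 + 1; total 32 cycles.
243 − 32 = 211 transpositions; sign(π) = (−1)^211 = -1.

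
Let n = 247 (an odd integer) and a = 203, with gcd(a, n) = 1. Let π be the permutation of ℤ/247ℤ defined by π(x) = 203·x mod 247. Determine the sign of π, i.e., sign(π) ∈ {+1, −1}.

Trace 25: π^k(25) = [25, 135, 235, 34, 233, 122, 66] for k=0..6.
11 cycles of lengths [36, 36, 36, 36, 36, 36, 18, 4, 4, 4, 1].
Σ(ℓ_i−1) = 247−11 = 236; sign = (−1)^236 = +1.
(203|247)_J = +1 (Zolotarev's lemma cross-check).

+1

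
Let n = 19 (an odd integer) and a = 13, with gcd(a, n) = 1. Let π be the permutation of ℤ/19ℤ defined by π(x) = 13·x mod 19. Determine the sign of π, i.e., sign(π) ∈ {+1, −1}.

-1

Start at x=17: 17 → 12 → 4 → 14 → 11 → 10 → 16 → … (one orbit).
Cycle type of π: 18 + 1; total 2 cycles.
19 − 2 = 17 transpositions; sign(π) = (−1)^17 = -1.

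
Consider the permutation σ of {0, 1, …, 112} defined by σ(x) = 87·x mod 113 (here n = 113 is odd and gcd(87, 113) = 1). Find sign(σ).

+1

Start at x=41: 41 → 64 → 31 → 98 → 51 → 30 → 11 → … (one orbit).
3 cycles of lengths [56, 56, 1].
sign(π) = (−1)^{n − #cycles} = (−1)^{113−3} = (−1)^110 = +1.
Via Zolotarev, sign(π_{87}) = (87|113) = +1.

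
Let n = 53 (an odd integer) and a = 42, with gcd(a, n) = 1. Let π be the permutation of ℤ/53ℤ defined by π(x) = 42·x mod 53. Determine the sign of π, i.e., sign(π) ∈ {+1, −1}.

+1

Orbit of 15 under x↦42x: [15, 47, 13, 16, 36, 28, 10]… (length divides ord_53(42)).
Decompose π into cycles: lengths [13, 13, 13, 13, 1] (5 cycles, including the fixed point 0).
5 cycles on 53: each ℓ→(−1)^(ℓ−1), product (−1)^48 = +1.
The Jacobi symbol (42|53) = +1 (Zolotarev) agrees.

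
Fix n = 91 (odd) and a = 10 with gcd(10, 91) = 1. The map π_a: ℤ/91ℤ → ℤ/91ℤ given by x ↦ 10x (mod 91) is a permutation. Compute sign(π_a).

Start at x=10: 10 → 9 → 90 → 81 → 82 → 1 → 10 (one orbit).
The orbit structure of x ↦ 10x mod 91: 16 orbits of sizes [6, 6, 6, 6, 6, 6, 6, 6, 6, 6, 6, 6, 6, 6, 6, 1].
sign(π) = (−1)^{n − #cycles} = (−1)^{91−16} = (−1)^75 = -1.

-1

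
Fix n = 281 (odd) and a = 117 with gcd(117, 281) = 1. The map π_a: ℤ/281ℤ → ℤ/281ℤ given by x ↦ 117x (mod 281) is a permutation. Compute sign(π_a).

Start at x=65: 65 → 18 → 139 → 246 → 120 → 271 → 235 → … (one orbit).
Cycle lengths of π_117 on ℤ/281ℤ: [280, 1]; 2 cycles in total.
2 cycles on 281: each ℓ→(−1)^(ℓ−1), product (−1)^279 = -1.
Zolotarev: (117|281) = -1, matching the cycle-count sign.

-1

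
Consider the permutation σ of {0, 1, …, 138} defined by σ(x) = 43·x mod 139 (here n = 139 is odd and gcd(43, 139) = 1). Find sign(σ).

-1

Orbit of 97 under x↦43x: [97, 1, 43, 42, 138, 96]… (length divides ord_139(43)).
Decompose π into cycles: lengths [6, 6, 6, 6, 6, 6, 6, 6, 6, 6, 6, 6, 6, 6, 6, 6, 6, 6, 6, 6, 6, 6, 6, 1] (24 cycles, including the fixed point 0).
sign(π) = (−1)^{n − #cycles} = (−1)^{139−24} = (−1)^115 = -1.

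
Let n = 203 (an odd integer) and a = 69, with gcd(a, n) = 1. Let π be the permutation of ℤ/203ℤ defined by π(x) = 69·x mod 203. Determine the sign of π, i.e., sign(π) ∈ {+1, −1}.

+1

Trace 55: π^k(55) = [55, 141, 188, 183, 41, 190, 118] for k=0..6.
Cycle type of π: 28×7 + 2×3 + 1; total 11 cycles.
n − c = 203 − 11 = 192; sign = (−1)^192 = +1.
Check: (69/203) = +1 by Zolotarev.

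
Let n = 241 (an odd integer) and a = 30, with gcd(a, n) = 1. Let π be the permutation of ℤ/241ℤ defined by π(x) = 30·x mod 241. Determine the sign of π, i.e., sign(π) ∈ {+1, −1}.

+1

Orbit of 1 under x↦30x: [1, 30, 177, 8, 240, 211, 64]… (length divides ord_241(30)).
The orbit structure of x ↦ 30x mod 241: 31 orbits of sizes [8, 8, 8, 8, 8, 8, 8, 8, 8, 8, 8, 8, 8, 8, 8, 8, 8, 8, 8, 8, 8, 8, 8, 8, 8, 8, 8, 8, 8, 8, 1].
31 cycles on 241: each ℓ→(−1)^(ℓ−1), product (−1)^210 = +1.
(30|241)_J = +1 (Zolotarev's lemma cross-check).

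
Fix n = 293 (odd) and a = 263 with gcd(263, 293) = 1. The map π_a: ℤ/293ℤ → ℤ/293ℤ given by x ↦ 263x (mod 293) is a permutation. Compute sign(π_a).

Orbit of 118 under x↦263x: [118, 269, 134, 82, 177, 257, 201]… (length divides ord_293(263)).
Cycle type of π: 292 + 1; total 2 cycles.
n − c = 293 − 2 = 291; sign = (−1)^291 = -1.
(263|293)_J = -1 (Zolotarev's lemma cross-check).

-1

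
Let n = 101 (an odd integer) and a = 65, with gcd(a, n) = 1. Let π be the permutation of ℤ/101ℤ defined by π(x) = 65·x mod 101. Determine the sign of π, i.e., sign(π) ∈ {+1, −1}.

Orbit of 65 under x↦65x: [65, 84, 6, 87, 100, 36, 17]… (length divides ord_101(65)).
Decompose π into cycles: lengths [10, 10, 10, 10, 10, 10, 10, 10, 10, 10, 1] (11 cycles, including the fixed point 0).
sign(π) = (−1)^{n − #cycles} = (−1)^{101−11} = (−1)^90 = +1.
The Jacobi symbol (65|101) = +1 (Zolotarev) agrees.

+1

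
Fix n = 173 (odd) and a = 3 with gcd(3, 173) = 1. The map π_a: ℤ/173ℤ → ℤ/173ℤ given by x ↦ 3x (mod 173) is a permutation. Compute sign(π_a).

Trace 153: π^k(153) = [153, 113, 166, 152, 110, 157, 125] for k=0..6.
Cycle type of π: 172 + 1; total 2 cycles.
2 cycles on 173: each ℓ→(−1)^(ℓ−1), product (−1)^171 = -1.
(3|173)_J = -1 (Zolotarev's lemma cross-check).

-1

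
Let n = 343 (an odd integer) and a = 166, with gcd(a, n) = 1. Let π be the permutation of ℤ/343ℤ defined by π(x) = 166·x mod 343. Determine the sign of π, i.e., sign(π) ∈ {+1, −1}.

-1

Orbit of 177 under x↦166x: [177, 227, 295, 264, 263, 97, 324]… (length divides ord_343(166)).
Cycle lengths of π_166 on ℤ/343ℤ: [42, 42, 42, 42, 42, 42, 42, 6, 6, 6, 6, 6, 6, 6, 6, 1]; 16 cycles in total.
16 cycles on 343: each ℓ→(−1)^(ℓ−1), product (−1)^327 = -1.
Check: (166/343) = -1 by Zolotarev.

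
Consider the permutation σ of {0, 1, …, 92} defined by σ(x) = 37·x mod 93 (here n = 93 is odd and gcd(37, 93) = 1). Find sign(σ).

-1

Start at x=25: 25 → 88 → 1 → 37 → 67 → 61 → 25 (one orbit).
18 cycles of lengths [6, 6, 6, 6, 6, 6, 6, 6, 6, 6, 6, 6, 6, 6, 6, 1, 1, 1].
n − c = 93 − 18 = 75; sign = (−1)^75 = -1.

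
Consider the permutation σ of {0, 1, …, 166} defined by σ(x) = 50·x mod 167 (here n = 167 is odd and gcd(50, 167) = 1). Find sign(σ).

+1

Orbit of 4 under x↦50x: [4, 33, 147, 2, 100, 157, 1]… (length divides ord_167(50)).
Cycle lengths of π_50 on ℤ/167ℤ: [83, 83, 1]; 3 cycles in total.
With 3 cycles on 167 points, sign = (−1)^{167−3} = +1.
The Jacobi symbol (50|167) = +1 (Zolotarev) agrees.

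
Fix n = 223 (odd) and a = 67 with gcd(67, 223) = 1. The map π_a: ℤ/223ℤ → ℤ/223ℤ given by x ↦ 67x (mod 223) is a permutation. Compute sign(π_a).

Start at x=33: 33 → 204 → 65 → 118 → 101 → 77 → 30 → … (one orbit).
Decompose π into cycles: lengths [222, 1] (2 cycles, including the fixed point 0).
2 cycles on 223: each ℓ→(−1)^(ℓ−1), product (−1)^221 = -1.
(67|223)_J = -1 (Zolotarev's lemma cross-check).

-1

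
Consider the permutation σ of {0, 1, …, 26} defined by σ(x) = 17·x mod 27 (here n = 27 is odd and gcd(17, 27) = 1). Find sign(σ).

Orbit of 10 under x↦17x: [10, 8, 1, 17, 19, 26]… (length divides ord_27(17)).
π_17 has 8 disjoint cycles with lengths [6, 6, 6, 2, 2, 2, 2, 1] on {0,…,26}.
With 8 cycles on 27 points, sign = (−1)^{27−8} = -1.
Via Zolotarev, sign(π_{17}) = (17|27) = -1.

-1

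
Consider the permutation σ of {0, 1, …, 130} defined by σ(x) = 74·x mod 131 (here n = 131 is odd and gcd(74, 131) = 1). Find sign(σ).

Trace 49: π^k(49) = [49, 89, 36, 44, 112, 35, 101] for k=0..6.
Cycle lengths of π_74 on ℤ/131ℤ: [65, 65, 1]; 3 cycles in total.
With 3 cycles on 131 points, sign = (−1)^{131−3} = +1.
Check: (74/131) = +1 by Zolotarev.

+1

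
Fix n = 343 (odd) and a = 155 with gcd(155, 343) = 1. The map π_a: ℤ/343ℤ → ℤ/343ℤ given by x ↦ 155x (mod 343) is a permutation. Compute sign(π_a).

+1

Trace 330: π^k(330) = [330, 43, 148, 302, 162, 71, 29] for k=0..6.
Cycle lengths of π_155 on ℤ/343ℤ: [49, 49, 49, 49, 49, 49, 7, 7, 7, 7, 7, 7, 1, 1, 1, 1, 1, 1, 1]; 19 cycles in total.
343 − 19 = 324 transpositions; sign(π) = (−1)^324 = +1.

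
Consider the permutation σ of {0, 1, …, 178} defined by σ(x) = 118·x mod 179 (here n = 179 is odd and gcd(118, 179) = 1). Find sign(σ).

Orbit of 76 under x↦118x: [76, 18, 155, 32, 17, 37, 70]… (length divides ord_179(118)).
Cycle lengths of π_118 on ℤ/179ℤ: [178, 1]; 2 cycles in total.
179 − 2 = 177 transpositions; sign(π) = (−1)^177 = -1.
Zolotarev: (118|179) = -1, matching the cycle-count sign.

-1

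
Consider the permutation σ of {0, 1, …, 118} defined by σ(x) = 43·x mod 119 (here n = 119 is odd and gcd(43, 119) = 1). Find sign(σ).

Trace 36: π^k(36) = [36, 1, 43, 64, 15, 50, 8] for k=0..6.
The orbit structure of x ↦ 43x mod 119: 21 orbits of sizes [8, 8, 8, 8, 8, 8, 8, 8, 8, 8, 8, 8, 8, 8, 1, 1, 1, 1, 1, 1, 1].
21 cycles on 119: each ℓ→(−1)^(ℓ−1), product (−1)^98 = +1.
Check: (43/119) = +1 by Zolotarev.

+1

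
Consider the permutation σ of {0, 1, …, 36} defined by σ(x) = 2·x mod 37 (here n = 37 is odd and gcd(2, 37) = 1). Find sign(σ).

Orbit of 36 under x↦2x: [36, 35, 33, 29, 21, 5, 10]… (length divides ord_37(2)).
2 cycles of lengths [36, 1].
2 cycles on 37: each ℓ→(−1)^(ℓ−1), product (−1)^35 = -1.

-1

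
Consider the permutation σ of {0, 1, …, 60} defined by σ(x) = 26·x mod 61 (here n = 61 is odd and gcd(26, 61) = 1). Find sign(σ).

Start at x=28: 28 → 57 → 18 → 41 → 29 → 22 → 23 → … (one orbit).
π_26 has 2 disjoint cycles with lengths [60, 1] on {0,…,60}.
61 − 2 = 59 transpositions; sign(π) = (−1)^59 = -1.
(26|61)_J = -1 (Zolotarev's lemma cross-check).

-1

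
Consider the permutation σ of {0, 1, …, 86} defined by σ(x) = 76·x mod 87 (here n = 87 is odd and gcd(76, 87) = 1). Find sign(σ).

-1

Start at x=76: 76 → 34 → 61 → 25 → 73 → 67 → 46 → … (one orbit).
π_76 has 6 disjoint cycles with lengths [28, 28, 28, 1, 1, 1] on {0,…,86}.
Σ(ℓ_i−1) = 87−6 = 81; sign = (−1)^81 = -1.
(76|87)_J = -1 (Zolotarev's lemma cross-check).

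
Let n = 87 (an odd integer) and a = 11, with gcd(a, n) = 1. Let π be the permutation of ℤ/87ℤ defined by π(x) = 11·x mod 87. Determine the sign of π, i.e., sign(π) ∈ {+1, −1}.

Orbit of 22 under x↦11x: [22, 68, 52, 50, 28, 47, 82]… (length divides ord_87(11)).
Decompose π into cycles: lengths [28, 28, 28, 2, 1] (5 cycles, including the fixed point 0).
n − c = 87 − 5 = 82; sign = (−1)^82 = +1.

+1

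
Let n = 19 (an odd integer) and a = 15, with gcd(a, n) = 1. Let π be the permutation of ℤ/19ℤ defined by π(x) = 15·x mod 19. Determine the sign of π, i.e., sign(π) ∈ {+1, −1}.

Orbit of 18 under x↦15x: [18, 4, 3, 7, 10, 17, 8]… (length divides ord_19(15)).
Cycle lengths of π_15 on ℤ/19ℤ: [18, 1]; 2 cycles in total.
2 cycles on 19: each ℓ→(−1)^(ℓ−1), product (−1)^17 = -1.

-1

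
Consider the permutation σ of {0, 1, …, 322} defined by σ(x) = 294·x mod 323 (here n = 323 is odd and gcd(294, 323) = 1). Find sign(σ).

Orbit of 158 under x↦294x: [158, 263, 125, 251, 150, 172, 180]… (length divides ord_323(294)).
π_294 has 6 disjoint cycles with lengths [144, 144, 16, 9, 9, 1] on {0,…,322}.
With 6 cycles on 323 points, sign = (−1)^{323−6} = -1.
Zolotarev: (294|323) = -1, matching the cycle-count sign.

-1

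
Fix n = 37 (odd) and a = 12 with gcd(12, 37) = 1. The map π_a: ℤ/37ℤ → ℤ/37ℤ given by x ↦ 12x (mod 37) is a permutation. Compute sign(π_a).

Trace 10: π^k(10) = [10, 9, 34, 1, 12, 33, 26] for k=0..6.
5 cycles of lengths [9, 9, 9, 9, 1].
n − c = 37 − 5 = 32; sign = (−1)^32 = +1.
Zolotarev: (12|37) = +1, matching the cycle-count sign.

+1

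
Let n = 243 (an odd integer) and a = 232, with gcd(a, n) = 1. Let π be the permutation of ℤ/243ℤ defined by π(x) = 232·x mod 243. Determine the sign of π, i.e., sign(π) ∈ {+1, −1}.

Orbit of 139 under x↦232x: [139, 172, 52, 157, 217, 43, 13]… (length divides ord_243(232)).
Decompose π into cycles: lengths [81, 81, 27, 27, 9, 9, 3, 3, 1, 1, 1] (11 cycles, including the fixed point 0).
With 11 cycles on 243 points, sign = (−1)^{243−11} = +1.
Via Zolotarev, sign(π_{232}) = (232|243) = +1.

+1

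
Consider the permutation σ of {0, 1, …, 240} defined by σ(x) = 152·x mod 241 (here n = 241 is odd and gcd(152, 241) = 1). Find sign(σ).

Start at x=128: 128 → 176 → 1 → 152 → 209 → 197 → 60 → … (one orbit).
The orbit structure of x ↦ 152x mod 241: 6 orbits of sizes [48, 48, 48, 48, 48, 1].
241 − 6 = 235 transpositions; sign(π) = (−1)^235 = -1.

-1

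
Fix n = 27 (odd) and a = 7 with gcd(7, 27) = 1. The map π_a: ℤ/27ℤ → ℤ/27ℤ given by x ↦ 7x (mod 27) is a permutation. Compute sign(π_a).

+1

Start at x=19: 19 → 25 → 13 → 10 → 16 → 4 → 1 → … (one orbit).
Decompose π into cycles: lengths [9, 9, 3, 3, 1, 1, 1] (7 cycles, including the fixed point 0).
sign(π) = (−1)^{n − #cycles} = (−1)^{27−7} = (−1)^20 = +1.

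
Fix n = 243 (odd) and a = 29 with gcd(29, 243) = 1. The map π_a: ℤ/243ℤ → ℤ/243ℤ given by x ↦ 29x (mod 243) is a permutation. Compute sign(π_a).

-1

Start at x=109: 109 → 2 → 58 → 224 → 178 → 59 → 10 → … (one orbit).
Decompose π into cycles: lengths [162, 54, 18, 6, 2, 1] (6 cycles, including the fixed point 0).
243 − 6 = 237 transpositions; sign(π) = (−1)^237 = -1.
Check: (29/243) = -1 by Zolotarev.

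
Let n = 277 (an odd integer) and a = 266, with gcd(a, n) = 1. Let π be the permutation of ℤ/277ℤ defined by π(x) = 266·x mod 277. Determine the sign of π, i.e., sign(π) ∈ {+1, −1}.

-1

Trace 14: π^k(14) = [14, 123, 32, 202, 271, 66, 105] for k=0..6.
Cycle type of π: 276 + 1; total 2 cycles.
With 2 cycles on 277 points, sign = (−1)^{277−2} = -1.
Check: (266/277) = -1 by Zolotarev.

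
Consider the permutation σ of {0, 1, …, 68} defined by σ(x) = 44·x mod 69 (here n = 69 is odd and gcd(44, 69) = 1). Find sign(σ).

+1

Start at x=58: 58 → 68 → 25 → 65 → 31 → 53 → 55 → … (one orbit).
Decompose π into cycles: lengths [22, 22, 22, 2, 1] (5 cycles, including the fixed point 0).
With 5 cycles on 69 points, sign = (−1)^{69−5} = +1.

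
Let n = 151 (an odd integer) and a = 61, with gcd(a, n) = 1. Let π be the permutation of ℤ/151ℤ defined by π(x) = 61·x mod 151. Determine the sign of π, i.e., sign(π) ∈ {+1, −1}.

Trace 128: π^k(128) = [128, 107, 34, 111, 127, 46, 88] for k=0..6.
The orbit structure of x ↦ 61x mod 151: 2 orbits of sizes [150, 1].
sign(π) = (−1)^{n − #cycles} = (−1)^{151−2} = (−1)^149 = -1.
The Jacobi symbol (61|151) = -1 (Zolotarev) agrees.

-1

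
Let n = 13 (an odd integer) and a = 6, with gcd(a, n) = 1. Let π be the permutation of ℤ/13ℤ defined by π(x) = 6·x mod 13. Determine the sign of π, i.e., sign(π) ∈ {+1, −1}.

-1

Start at x=12: 12 → 7 → 3 → 5 → 4 → 11 → 1 → … (one orbit).
Cycle lengths of π_6 on ℤ/13ℤ: [12, 1]; 2 cycles in total.
sign(π) = (−1)^{n − #cycles} = (−1)^{13−2} = (−1)^11 = -1.
Zolotarev: (6|13) = -1, matching the cycle-count sign.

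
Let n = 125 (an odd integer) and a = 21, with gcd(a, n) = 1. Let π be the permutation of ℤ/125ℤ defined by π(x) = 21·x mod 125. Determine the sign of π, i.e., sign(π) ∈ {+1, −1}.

+1

Orbit of 46 under x↦21x: [46, 91, 36, 6, 1, 21, 66]… (length divides ord_125(21)).
Decompose π into cycles: lengths [25, 25, 25, 25, 5, 5, 5, 5, 1, 1, 1, 1, 1] (13 cycles, including the fixed point 0).
With 13 cycles on 125 points, sign = (−1)^{125−13} = +1.
(21|125)_J = +1 (Zolotarev's lemma cross-check).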